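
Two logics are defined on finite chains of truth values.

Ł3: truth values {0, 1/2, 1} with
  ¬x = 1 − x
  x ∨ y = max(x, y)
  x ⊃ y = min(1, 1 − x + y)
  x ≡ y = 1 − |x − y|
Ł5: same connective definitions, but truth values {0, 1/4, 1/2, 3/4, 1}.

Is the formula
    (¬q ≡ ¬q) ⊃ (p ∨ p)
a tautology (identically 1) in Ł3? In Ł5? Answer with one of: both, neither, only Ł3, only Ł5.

neither

In Ł3: at p = 0, q = 0 the value is 0 — not a tautology.
In Ł5: at p = 0, q = 0 the value is 0 — not a tautology.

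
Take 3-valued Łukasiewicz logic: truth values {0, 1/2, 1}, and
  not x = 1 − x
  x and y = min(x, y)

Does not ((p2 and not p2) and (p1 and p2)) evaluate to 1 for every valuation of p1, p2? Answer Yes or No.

Counterexample: take p1 = 1/2, p2 = 1/2.
not p2 = not 1/2 = 1/2
p2 and not p2 = 1/2 and 1/2 = 1/2
p1 and p2 = 1/2 and 1/2 = 1/2
(p2 and not p2) and (p1 and p2) = 1/2 and 1/2 = 1/2
not ((p2 and not p2) and (p1 and p2)) = not 1/2 = 1/2
This gives 1/2 ≠ 1.

No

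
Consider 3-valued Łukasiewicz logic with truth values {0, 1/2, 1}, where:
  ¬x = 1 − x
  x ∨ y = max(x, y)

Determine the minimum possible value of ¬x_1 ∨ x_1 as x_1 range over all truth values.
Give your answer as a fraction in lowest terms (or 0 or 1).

1/2

Take x_1 = 1/2:
¬x_1 = ¬1/2 = 1/2
¬x_1 ∨ x_1 = 1/2 ∨ 1/2 = 1/2
No assignment yields a value below 1/2, so this is the minimum.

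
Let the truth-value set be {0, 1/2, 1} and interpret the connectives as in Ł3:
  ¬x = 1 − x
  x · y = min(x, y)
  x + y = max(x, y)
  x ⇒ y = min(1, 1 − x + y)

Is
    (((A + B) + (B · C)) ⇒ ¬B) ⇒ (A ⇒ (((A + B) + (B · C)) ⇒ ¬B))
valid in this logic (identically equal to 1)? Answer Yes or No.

Yes

At A = 0, B = 1/2, C = 1, for instance:
A + B = 0 + 1/2 = 1/2
B · C = 1/2 · 1 = 1/2
(A + B) + (B · C) = 1/2 + 1/2 = 1/2
¬B = ¬1/2 = 1/2
((A + B) + (B · C)) ⇒ ¬B = 1/2 ⇒ 1/2 = 1
A ⇒ (((A + B) + (B · C)) ⇒ ¬B) = 0 ⇒ 1 = 1
(((A + B) + (B · C)) ⇒ ¬B) ⇒ (A ⇒ (((A + B) + (B · C)) ⇒ ¬B)) = 1 ⇒ 1 = 1
and checking the remaining 26 assignments likewise gives ≥ 1 in every case.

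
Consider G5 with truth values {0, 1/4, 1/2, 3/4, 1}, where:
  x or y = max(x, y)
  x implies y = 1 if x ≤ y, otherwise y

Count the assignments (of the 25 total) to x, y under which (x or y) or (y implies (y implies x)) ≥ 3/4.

22

value 1: 19 assignments (counts)
value 3/4: 3 assignments (counts)
value 1/2: 2 assignments
value 1/4: 1 assignment
So 22 of the 25 assignments meet the threshold.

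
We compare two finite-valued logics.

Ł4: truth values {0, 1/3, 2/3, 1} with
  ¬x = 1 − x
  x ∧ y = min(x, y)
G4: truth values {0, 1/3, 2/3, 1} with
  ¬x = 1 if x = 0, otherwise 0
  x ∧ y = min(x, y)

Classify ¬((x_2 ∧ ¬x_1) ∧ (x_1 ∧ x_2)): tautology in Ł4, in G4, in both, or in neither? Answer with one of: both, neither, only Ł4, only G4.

only G4

In Ł4: at x_1 = 1/3, x_2 = 1/3 the value is 2/3 — not a tautology.
In G4: every assignment gives 1 — tautology.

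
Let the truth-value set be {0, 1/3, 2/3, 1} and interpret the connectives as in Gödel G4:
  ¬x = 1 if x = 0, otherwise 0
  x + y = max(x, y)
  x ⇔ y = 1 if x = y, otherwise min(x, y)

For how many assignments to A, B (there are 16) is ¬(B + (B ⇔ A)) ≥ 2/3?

3

A = 0, B = 0 ↦ 0  <
A = 0, B = 1/3 ↦ 0  <
A = 0, B = 2/3 ↦ 0  <
A = 0, B = 1 ↦ 0  <
A = 1/3, B = 0 ↦ 1  ≥
A = 1/3, B = 1/3 ↦ 0  <
A = 1/3, B = 2/3 ↦ 0  <
A = 1/3, B = 1 ↦ 0  <
A = 2/3, B = 0 ↦ 1  ≥
A = 2/3, B = 1/3 ↦ 0  <
A = 2/3, B = 2/3 ↦ 0  <
A = 2/3, B = 1 ↦ 0  <
A = 1, B = 0 ↦ 1  ≥
A = 1, B = 1/3 ↦ 0  <
A = 1, B = 2/3 ↦ 0  <
A = 1, B = 1 ↦ 0  <
So 3 of the 16 assignments meet the threshold.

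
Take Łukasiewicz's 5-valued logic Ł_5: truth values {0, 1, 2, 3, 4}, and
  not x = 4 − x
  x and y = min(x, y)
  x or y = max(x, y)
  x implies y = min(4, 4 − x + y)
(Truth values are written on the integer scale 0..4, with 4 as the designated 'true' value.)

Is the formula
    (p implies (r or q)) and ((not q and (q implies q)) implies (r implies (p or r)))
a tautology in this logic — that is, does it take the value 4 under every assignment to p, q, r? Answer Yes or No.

Counterexample: take p = 1, q = 0, r = 0.
r or q = 0 or 0 = 0
p implies (r or q) = 1 implies 0 = 3
not q = not 0 = 4
q implies q = 0 implies 0 = 4
not q and (q implies q) = 4 and 4 = 4
p or r = 1 or 0 = 1
r implies (p or r) = 0 implies 1 = 4
(not q and (q implies q)) implies (r implies (p or r)) = 4 implies 4 = 4
(p implies (r or q)) and ((not q and (q implies q)) implies (r implies (p or r))) = 3 and 4 = 3
This gives 3 ≠ 4.

No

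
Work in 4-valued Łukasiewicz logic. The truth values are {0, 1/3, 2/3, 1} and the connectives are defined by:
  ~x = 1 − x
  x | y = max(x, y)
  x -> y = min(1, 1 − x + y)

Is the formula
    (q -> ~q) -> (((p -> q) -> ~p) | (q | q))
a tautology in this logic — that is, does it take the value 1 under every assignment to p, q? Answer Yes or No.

No

Counterexample: take p = 1/3, q = 1/3.
~q = ~1/3 = 2/3
q -> ~q = 1/3 -> 2/3 = 1
p -> q = 1/3 -> 1/3 = 1
~p = ~1/3 = 2/3
(p -> q) -> ~p = 1 -> 2/3 = 2/3
q | q = 1/3 | 1/3 = 1/3
((p -> q) -> ~p) | (q | q) = 2/3 | 1/3 = 2/3
(q -> ~q) -> (((p -> q) -> ~p) | (q | q)) = 1 -> 2/3 = 2/3
This gives 2/3 ≠ 1.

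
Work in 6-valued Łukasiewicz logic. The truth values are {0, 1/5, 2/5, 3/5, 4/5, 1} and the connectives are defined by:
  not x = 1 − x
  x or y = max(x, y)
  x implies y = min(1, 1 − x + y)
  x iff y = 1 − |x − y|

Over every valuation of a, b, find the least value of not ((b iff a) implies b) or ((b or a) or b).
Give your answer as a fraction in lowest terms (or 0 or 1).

Take a = 0, b = 2/5:
b iff a = 2/5 iff 0 = 3/5
(b iff a) implies b = 3/5 implies 2/5 = 4/5
not ((b iff a) implies b) = not 4/5 = 1/5
b or a = 2/5 or 0 = 2/5
(b or a) or b = 2/5 or 2/5 = 2/5
not ((b iff a) implies b) or ((b or a) or b) = 1/5 or 2/5 = 2/5
No assignment yields a value below 2/5, so this is the minimum.

2/5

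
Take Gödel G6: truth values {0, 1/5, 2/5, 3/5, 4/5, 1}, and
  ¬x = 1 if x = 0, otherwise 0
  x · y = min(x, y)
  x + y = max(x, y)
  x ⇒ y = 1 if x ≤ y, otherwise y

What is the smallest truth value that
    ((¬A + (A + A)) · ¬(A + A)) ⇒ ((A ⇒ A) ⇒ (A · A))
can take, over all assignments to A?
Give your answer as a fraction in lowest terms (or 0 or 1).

0

Take A = 0:
¬A = ¬0 = 1
A + A = 0 + 0 = 0
¬A + (A + A) = 1 + 0 = 1
A + A = 0 + 0 = 0
¬(A + A) = ¬0 = 1
(¬A + (A + A)) · ¬(A + A) = 1 · 1 = 1
A ⇒ A = 0 ⇒ 0 = 1
A · A = 0 · 0 = 0
(A ⇒ A) ⇒ (A · A) = 1 ⇒ 0 = 0
((¬A + (A + A)) · ¬(A + A)) ⇒ ((A ⇒ A) ⇒ (A · A)) = 1 ⇒ 0 = 0
No assignment yields a value below 0, so this is the minimum.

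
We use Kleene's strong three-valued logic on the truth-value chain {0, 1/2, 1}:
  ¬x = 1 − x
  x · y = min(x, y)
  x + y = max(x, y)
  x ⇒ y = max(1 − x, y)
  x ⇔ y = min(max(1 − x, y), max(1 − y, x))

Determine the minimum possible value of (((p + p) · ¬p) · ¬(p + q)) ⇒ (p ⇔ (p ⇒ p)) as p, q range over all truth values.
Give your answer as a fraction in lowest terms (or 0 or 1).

Take p = 1/2, q = 0:
p + p = 1/2 + 1/2 = 1/2
¬p = ¬1/2 = 1/2
(p + p) · ¬p = 1/2 · 1/2 = 1/2
p + q = 1/2 + 0 = 1/2
¬(p + q) = ¬1/2 = 1/2
((p + p) · ¬p) · ¬(p + q) = 1/2 · 1/2 = 1/2
p ⇒ p = 1/2 ⇒ 1/2 = 1/2
p ⇔ (p ⇒ p) = 1/2 ⇔ 1/2 = 1/2
(((p + p) · ¬p) · ¬(p + q)) ⇒ (p ⇔ (p ⇒ p)) = 1/2 ⇒ 1/2 = 1/2
No assignment yields a value below 1/2, so this is the minimum.

1/2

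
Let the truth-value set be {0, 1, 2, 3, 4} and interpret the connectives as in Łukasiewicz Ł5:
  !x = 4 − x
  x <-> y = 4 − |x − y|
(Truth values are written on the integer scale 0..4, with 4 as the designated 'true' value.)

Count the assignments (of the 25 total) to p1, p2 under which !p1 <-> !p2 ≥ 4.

5

value 4: 5 assignments (counts)
value 3: 8 assignments
value 2: 6 assignments
value 1: 4 assignments
value 0: 2 assignments
So 5 of the 25 assignments meet the threshold.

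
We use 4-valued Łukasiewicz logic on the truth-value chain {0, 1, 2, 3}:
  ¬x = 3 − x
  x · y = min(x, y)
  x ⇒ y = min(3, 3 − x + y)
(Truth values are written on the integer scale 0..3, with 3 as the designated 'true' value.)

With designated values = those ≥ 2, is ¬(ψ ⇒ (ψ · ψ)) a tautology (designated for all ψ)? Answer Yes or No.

Counterexample: take ψ = 0.
ψ · ψ = 0 · 0 = 0
ψ ⇒ (ψ · ψ) = 0 ⇒ 0 = 3
¬(ψ ⇒ (ψ · ψ)) = ¬3 = 0
This gives 0, which is below 2.

No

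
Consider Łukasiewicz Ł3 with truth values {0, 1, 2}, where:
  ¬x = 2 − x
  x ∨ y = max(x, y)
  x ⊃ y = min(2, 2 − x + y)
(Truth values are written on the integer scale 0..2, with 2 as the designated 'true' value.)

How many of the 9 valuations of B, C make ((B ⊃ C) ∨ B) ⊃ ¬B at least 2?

B = 0, C = 0 ↦ 2  ≥
B = 0, C = 1 ↦ 2  ≥
B = 0, C = 2 ↦ 2  ≥
B = 1, C = 0 ↦ 2  ≥
B = 1, C = 1 ↦ 1  <
B = 1, C = 2 ↦ 1  <
B = 2, C = 0 ↦ 0  <
B = 2, C = 1 ↦ 0  <
B = 2, C = 2 ↦ 0  <
So 4 of the 9 assignments meet the threshold.

4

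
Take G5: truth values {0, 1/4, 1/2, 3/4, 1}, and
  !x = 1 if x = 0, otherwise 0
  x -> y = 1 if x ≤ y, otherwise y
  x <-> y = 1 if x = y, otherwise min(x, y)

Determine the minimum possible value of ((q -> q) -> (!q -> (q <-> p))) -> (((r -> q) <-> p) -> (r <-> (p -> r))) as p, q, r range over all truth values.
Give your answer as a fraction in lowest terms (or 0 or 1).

1/4

Take p = 0, q = 0, r = 1/4:
q -> q = 0 -> 0 = 1
!q = !0 = 1
q <-> p = 0 <-> 0 = 1
!q -> (q <-> p) = 1 -> 1 = 1
(q -> q) -> (!q -> (q <-> p)) = 1 -> 1 = 1
r -> q = 1/4 -> 0 = 0
(r -> q) <-> p = 0 <-> 0 = 1
p -> r = 0 -> 1/4 = 1
r <-> (p -> r) = 1/4 <-> 1 = 1/4
((r -> q) <-> p) -> (r <-> (p -> r)) = 1 -> 1/4 = 1/4
((q -> q) -> (!q -> (q <-> p))) -> (((r -> q) <-> p) -> (r <-> (p -> r))) = 1 -> 1/4 = 1/4
No assignment yields a value below 1/4, so this is the minimum.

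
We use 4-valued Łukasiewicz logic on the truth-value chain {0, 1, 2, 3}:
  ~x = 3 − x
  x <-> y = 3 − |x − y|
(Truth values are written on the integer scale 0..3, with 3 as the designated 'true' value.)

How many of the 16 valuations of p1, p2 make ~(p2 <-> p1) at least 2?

6

p1 = 0, p2 = 0 ↦ 0  <
p1 = 0, p2 = 1 ↦ 1  <
p1 = 0, p2 = 2 ↦ 2  ≥
p1 = 0, p2 = 3 ↦ 3  ≥
p1 = 1, p2 = 0 ↦ 1  <
p1 = 1, p2 = 1 ↦ 0  <
p1 = 1, p2 = 2 ↦ 1  <
p1 = 1, p2 = 3 ↦ 2  ≥
p1 = 2, p2 = 0 ↦ 2  ≥
p1 = 2, p2 = 1 ↦ 1  <
p1 = 2, p2 = 2 ↦ 0  <
p1 = 2, p2 = 3 ↦ 1  <
p1 = 3, p2 = 0 ↦ 3  ≥
p1 = 3, p2 = 1 ↦ 2  ≥
p1 = 3, p2 = 2 ↦ 1  <
p1 = 3, p2 = 3 ↦ 0  <
So 6 of the 16 assignments meet the threshold.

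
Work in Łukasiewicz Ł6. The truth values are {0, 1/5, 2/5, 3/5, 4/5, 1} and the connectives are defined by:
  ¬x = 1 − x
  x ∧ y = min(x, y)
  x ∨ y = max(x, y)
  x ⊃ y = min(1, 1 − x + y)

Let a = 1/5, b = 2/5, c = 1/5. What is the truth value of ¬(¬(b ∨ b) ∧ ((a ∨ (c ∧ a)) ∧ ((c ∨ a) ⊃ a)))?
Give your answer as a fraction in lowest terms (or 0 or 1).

4/5

b ∨ b = 2/5 ∨ 2/5 = 2/5
¬(b ∨ b) = ¬2/5 = 3/5
c ∧ a = 1/5 ∧ 1/5 = 1/5
a ∨ (c ∧ a) = 1/5 ∨ 1/5 = 1/5
c ∨ a = 1/5 ∨ 1/5 = 1/5
(c ∨ a) ⊃ a = 1/5 ⊃ 1/5 = 1
(a ∨ (c ∧ a)) ∧ ((c ∨ a) ⊃ a) = 1/5 ∧ 1 = 1/5
¬(b ∨ b) ∧ ((a ∨ (c ∧ a)) ∧ ((c ∨ a) ⊃ a)) = 3/5 ∧ 1/5 = 1/5
¬(¬(b ∨ b) ∧ ((a ∨ (c ∧ a)) ∧ ((c ∨ a) ⊃ a))) = ¬1/5 = 4/5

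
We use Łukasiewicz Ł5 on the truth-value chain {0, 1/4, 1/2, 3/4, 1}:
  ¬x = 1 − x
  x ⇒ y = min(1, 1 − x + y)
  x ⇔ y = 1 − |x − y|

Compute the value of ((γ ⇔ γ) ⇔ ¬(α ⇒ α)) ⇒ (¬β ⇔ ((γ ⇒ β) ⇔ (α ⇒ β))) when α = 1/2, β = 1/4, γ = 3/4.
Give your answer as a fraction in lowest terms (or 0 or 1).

γ ⇔ γ = 3/4 ⇔ 3/4 = 1
α ⇒ α = 1/2 ⇒ 1/2 = 1
¬(α ⇒ α) = ¬1 = 0
(γ ⇔ γ) ⇔ ¬(α ⇒ α) = 1 ⇔ 0 = 0
¬β = ¬1/4 = 3/4
γ ⇒ β = 3/4 ⇒ 1/4 = 1/2
α ⇒ β = 1/2 ⇒ 1/4 = 3/4
(γ ⇒ β) ⇔ (α ⇒ β) = 1/2 ⇔ 3/4 = 3/4
¬β ⇔ ((γ ⇒ β) ⇔ (α ⇒ β)) = 3/4 ⇔ 3/4 = 1
((γ ⇔ γ) ⇔ ¬(α ⇒ α)) ⇒ (¬β ⇔ ((γ ⇒ β) ⇔ (α ⇒ β))) = 0 ⇒ 1 = 1

1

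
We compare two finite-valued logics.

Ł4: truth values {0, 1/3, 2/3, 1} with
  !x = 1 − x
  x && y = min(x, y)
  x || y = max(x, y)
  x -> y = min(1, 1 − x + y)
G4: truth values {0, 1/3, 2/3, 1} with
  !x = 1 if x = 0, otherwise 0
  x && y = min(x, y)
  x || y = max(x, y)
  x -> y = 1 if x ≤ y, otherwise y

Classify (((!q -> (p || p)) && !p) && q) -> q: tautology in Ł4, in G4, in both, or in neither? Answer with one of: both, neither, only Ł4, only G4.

both

In Ł4: every assignment gives 1 — tautology.
In G4: every assignment gives 1 — tautology.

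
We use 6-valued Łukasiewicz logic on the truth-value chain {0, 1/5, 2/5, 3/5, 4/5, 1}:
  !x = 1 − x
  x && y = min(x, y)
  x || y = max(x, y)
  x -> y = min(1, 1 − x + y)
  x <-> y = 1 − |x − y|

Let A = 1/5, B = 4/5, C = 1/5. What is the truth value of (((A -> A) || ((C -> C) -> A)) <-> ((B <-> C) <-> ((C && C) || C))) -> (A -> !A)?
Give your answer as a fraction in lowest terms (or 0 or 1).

A -> A = 1/5 -> 1/5 = 1
C -> C = 1/5 -> 1/5 = 1
(C -> C) -> A = 1 -> 1/5 = 1/5
(A -> A) || ((C -> C) -> A) = 1 || 1/5 = 1
B <-> C = 4/5 <-> 1/5 = 2/5
C && C = 1/5 && 1/5 = 1/5
(C && C) || C = 1/5 || 1/5 = 1/5
(B <-> C) <-> ((C && C) || C) = 2/5 <-> 1/5 = 4/5
((A -> A) || ((C -> C) -> A)) <-> ((B <-> C) <-> ((C && C) || C)) = 1 <-> 4/5 = 4/5
!A = !1/5 = 4/5
A -> !A = 1/5 -> 4/5 = 1
(((A -> A) || ((C -> C) -> A)) <-> ((B <-> C) <-> ((C && C) || C))) -> (A -> !A) = 4/5 -> 1 = 1

1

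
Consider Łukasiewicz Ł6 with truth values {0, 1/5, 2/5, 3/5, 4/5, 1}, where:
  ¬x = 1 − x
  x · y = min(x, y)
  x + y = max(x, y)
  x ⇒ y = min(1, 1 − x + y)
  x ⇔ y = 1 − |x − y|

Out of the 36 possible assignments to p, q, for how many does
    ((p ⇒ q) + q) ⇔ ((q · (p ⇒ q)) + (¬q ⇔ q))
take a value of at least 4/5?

28

value 1: 11 assignments (counts)
value 4/5: 17 assignments (counts)
value 3/5: 3 assignments
value 2/5: 3 assignments
value 1/5: 1 assignment
value 0: 1 assignment
So 28 of the 36 assignments meet the threshold.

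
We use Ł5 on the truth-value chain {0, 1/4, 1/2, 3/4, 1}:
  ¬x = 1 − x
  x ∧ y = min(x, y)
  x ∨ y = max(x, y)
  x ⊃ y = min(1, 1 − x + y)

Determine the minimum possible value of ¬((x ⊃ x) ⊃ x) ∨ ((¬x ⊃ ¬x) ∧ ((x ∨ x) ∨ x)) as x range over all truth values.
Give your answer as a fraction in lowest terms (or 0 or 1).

Take x = 1/2:
x ⊃ x = 1/2 ⊃ 1/2 = 1
(x ⊃ x) ⊃ x = 1 ⊃ 1/2 = 1/2
¬((x ⊃ x) ⊃ x) = ¬1/2 = 1/2
¬x = ¬1/2 = 1/2
¬x = ¬1/2 = 1/2
¬x ⊃ ¬x = 1/2 ⊃ 1/2 = 1
x ∨ x = 1/2 ∨ 1/2 = 1/2
(x ∨ x) ∨ x = 1/2 ∨ 1/2 = 1/2
(¬x ⊃ ¬x) ∧ ((x ∨ x) ∨ x) = 1 ∧ 1/2 = 1/2
¬((x ⊃ x) ⊃ x) ∨ ((¬x ⊃ ¬x) ∧ ((x ∨ x) ∨ x)) = 1/2 ∨ 1/2 = 1/2
No assignment yields a value below 1/2, so this is the minimum.

1/2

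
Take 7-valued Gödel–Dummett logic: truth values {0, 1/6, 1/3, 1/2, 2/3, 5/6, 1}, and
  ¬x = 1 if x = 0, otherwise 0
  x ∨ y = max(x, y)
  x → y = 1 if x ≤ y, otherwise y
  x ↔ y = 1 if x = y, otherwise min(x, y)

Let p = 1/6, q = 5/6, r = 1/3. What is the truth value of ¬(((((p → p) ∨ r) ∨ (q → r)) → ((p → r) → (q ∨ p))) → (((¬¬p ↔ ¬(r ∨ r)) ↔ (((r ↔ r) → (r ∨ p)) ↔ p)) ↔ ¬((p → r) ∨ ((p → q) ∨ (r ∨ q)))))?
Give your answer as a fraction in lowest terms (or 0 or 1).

0

p → p = 1/6 → 1/6 = 1
(p → p) ∨ r = 1 ∨ 1/3 = 1
q → r = 5/6 → 1/3 = 1/3
((p → p) ∨ r) ∨ (q → r) = 1 ∨ 1/3 = 1
p → r = 1/6 → 1/3 = 1
q ∨ p = 5/6 ∨ 1/6 = 5/6
(p → r) → (q ∨ p) = 1 → 5/6 = 5/6
(((p → p) ∨ r) ∨ (q → r)) → ((p → r) → (q ∨ p)) = 1 → 5/6 = 5/6
¬p = ¬1/6 = 0
¬¬p = ¬0 = 1
r ∨ r = 1/3 ∨ 1/3 = 1/3
¬(r ∨ r) = ¬1/3 = 0
¬¬p ↔ ¬(r ∨ r) = 1 ↔ 0 = 0
r ↔ r = 1/3 ↔ 1/3 = 1
r ∨ p = 1/3 ∨ 1/6 = 1/3
(r ↔ r) → (r ∨ p) = 1 → 1/3 = 1/3
((r ↔ r) → (r ∨ p)) ↔ p = 1/3 ↔ 1/6 = 1/6
(¬¬p ↔ ¬(r ∨ r)) ↔ (((r ↔ r) → (r ∨ p)) ↔ p) = 0 ↔ 1/6 = 0
p → r = 1/6 → 1/3 = 1
p → q = 1/6 → 5/6 = 1
r ∨ q = 1/3 ∨ 5/6 = 5/6
(p → q) ∨ (r ∨ q) = 1 ∨ 5/6 = 1
(p → r) ∨ ((p → q) ∨ (r ∨ q)) = 1 ∨ 1 = 1
¬((p → r) ∨ ((p → q) ∨ (r ∨ q))) = ¬1 = 0
((¬¬p ↔ ¬(r ∨ r)) ↔ (((r ↔ r) → (r ∨ p)) ↔ p)) ↔ ¬((p → r) ∨ ((p → q) ∨ (r ∨ q))) = 0 ↔ 0 = 1
((((p → p) ∨ r) ∨ (q → r)) → ((p → r) → (q ∨ p))) → (((¬¬p ↔ ¬(r ∨ r)) ↔ (((r ↔ r) → (r ∨ p)) ↔ p)) ↔ ¬((p → r) ∨ ((p → q) ∨ (r ∨ q)))) = 5/6 → 1 = 1
¬(((((p → p) ∨ r) ∨ (q → r)) → ((p → r) → (q ∨ p))) → (((¬¬p ↔ ¬(r ∨ r)) ↔ (((r ↔ r) → (r ∨ p)) ↔ p)) ↔ ¬((p → r) ∨ ((p → q) ∨ (r ∨ q))))) = ¬1 = 0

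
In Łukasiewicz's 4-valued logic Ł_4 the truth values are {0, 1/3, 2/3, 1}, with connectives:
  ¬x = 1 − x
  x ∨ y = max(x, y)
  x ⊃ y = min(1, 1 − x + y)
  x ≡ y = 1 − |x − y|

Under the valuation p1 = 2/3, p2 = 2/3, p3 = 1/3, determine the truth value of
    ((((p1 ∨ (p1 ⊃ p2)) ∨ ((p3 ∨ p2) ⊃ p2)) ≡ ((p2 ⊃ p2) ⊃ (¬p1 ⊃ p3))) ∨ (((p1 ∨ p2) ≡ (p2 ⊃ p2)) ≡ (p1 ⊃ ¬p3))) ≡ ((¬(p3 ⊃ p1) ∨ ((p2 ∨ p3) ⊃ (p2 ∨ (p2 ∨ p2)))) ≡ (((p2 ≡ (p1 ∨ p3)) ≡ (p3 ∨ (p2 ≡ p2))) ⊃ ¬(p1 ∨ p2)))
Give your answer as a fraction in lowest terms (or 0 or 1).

1/3

p1 ⊃ p2 = 2/3 ⊃ 2/3 = 1
p1 ∨ (p1 ⊃ p2) = 2/3 ∨ 1 = 1
p3 ∨ p2 = 1/3 ∨ 2/3 = 2/3
(p3 ∨ p2) ⊃ p2 = 2/3 ⊃ 2/3 = 1
(p1 ∨ (p1 ⊃ p2)) ∨ ((p3 ∨ p2) ⊃ p2) = 1 ∨ 1 = 1
p2 ⊃ p2 = 2/3 ⊃ 2/3 = 1
¬p1 = ¬2/3 = 1/3
¬p1 ⊃ p3 = 1/3 ⊃ 1/3 = 1
(p2 ⊃ p2) ⊃ (¬p1 ⊃ p3) = 1 ⊃ 1 = 1
((p1 ∨ (p1 ⊃ p2)) ∨ ((p3 ∨ p2) ⊃ p2)) ≡ ((p2 ⊃ p2) ⊃ (¬p1 ⊃ p3)) = 1 ≡ 1 = 1
p1 ∨ p2 = 2/3 ∨ 2/3 = 2/3
p2 ⊃ p2 = 2/3 ⊃ 2/3 = 1
(p1 ∨ p2) ≡ (p2 ⊃ p2) = 2/3 ≡ 1 = 2/3
¬p3 = ¬1/3 = 2/3
p1 ⊃ ¬p3 = 2/3 ⊃ 2/3 = 1
((p1 ∨ p2) ≡ (p2 ⊃ p2)) ≡ (p1 ⊃ ¬p3) = 2/3 ≡ 1 = 2/3
(((p1 ∨ (p1 ⊃ p2)) ∨ ((p3 ∨ p2) ⊃ p2)) ≡ ((p2 ⊃ p2) ⊃ (¬p1 ⊃ p3))) ∨ (((p1 ∨ p2) ≡ (p2 ⊃ p2)) ≡ (p1 ⊃ ¬p3)) = 1 ∨ 2/3 = 1
p3 ⊃ p1 = 1/3 ⊃ 2/3 = 1
¬(p3 ⊃ p1) = ¬1 = 0
p2 ∨ p3 = 2/3 ∨ 1/3 = 2/3
p2 ∨ p2 = 2/3 ∨ 2/3 = 2/3
p2 ∨ (p2 ∨ p2) = 2/3 ∨ 2/3 = 2/3
(p2 ∨ p3) ⊃ (p2 ∨ (p2 ∨ p2)) = 2/3 ⊃ 2/3 = 1
¬(p3 ⊃ p1) ∨ ((p2 ∨ p3) ⊃ (p2 ∨ (p2 ∨ p2))) = 0 ∨ 1 = 1
p1 ∨ p3 = 2/3 ∨ 1/3 = 2/3
p2 ≡ (p1 ∨ p3) = 2/3 ≡ 2/3 = 1
p2 ≡ p2 = 2/3 ≡ 2/3 = 1
p3 ∨ (p2 ≡ p2) = 1/3 ∨ 1 = 1
(p2 ≡ (p1 ∨ p3)) ≡ (p3 ∨ (p2 ≡ p2)) = 1 ≡ 1 = 1
p1 ∨ p2 = 2/3 ∨ 2/3 = 2/3
¬(p1 ∨ p2) = ¬2/3 = 1/3
((p2 ≡ (p1 ∨ p3)) ≡ (p3 ∨ (p2 ≡ p2))) ⊃ ¬(p1 ∨ p2) = 1 ⊃ 1/3 = 1/3
(¬(p3 ⊃ p1) ∨ ((p2 ∨ p3) ⊃ (p2 ∨ (p2 ∨ p2)))) ≡ (((p2 ≡ (p1 ∨ p3)) ≡ (p3 ∨ (p2 ≡ p2))) ⊃ ¬(p1 ∨ p2)) = 1 ≡ 1/3 = 1/3
((((p1 ∨ (p1 ⊃ p2)) ∨ ((p3 ∨ p2) ⊃ p2)) ≡ ((p2 ⊃ p2) ⊃ (¬p1 ⊃ p3))) ∨ (((p1 ∨ p2) ≡ (p2 ⊃ p2)) ≡ (p1 ⊃ ¬p3))) ≡ ((¬(p3 ⊃ p1) ∨ ((p2 ∨ p3) ⊃ (p2 ∨ (p2 ∨ p2)))) ≡ (((p2 ≡ (p1 ∨ p3)) ≡ (p3 ∨ (p2 ≡ p2))) ⊃ ¬(p1 ∨ p2))) = 1 ≡ 1/3 = 1/3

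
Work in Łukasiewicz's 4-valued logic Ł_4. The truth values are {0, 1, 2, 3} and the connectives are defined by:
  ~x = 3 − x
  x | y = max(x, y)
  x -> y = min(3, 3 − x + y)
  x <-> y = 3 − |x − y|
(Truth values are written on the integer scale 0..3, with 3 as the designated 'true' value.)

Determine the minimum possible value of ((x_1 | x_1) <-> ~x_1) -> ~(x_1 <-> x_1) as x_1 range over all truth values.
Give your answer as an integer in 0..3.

Take x_1 = 1:
x_1 | x_1 = 1 | 1 = 1
~x_1 = ~1 = 2
(x_1 | x_1) <-> ~x_1 = 1 <-> 2 = 2
x_1 <-> x_1 = 1 <-> 1 = 3
~(x_1 <-> x_1) = ~3 = 0
((x_1 | x_1) <-> ~x_1) -> ~(x_1 <-> x_1) = 2 -> 0 = 1
No assignment yields a value below 1, so this is the minimum.

1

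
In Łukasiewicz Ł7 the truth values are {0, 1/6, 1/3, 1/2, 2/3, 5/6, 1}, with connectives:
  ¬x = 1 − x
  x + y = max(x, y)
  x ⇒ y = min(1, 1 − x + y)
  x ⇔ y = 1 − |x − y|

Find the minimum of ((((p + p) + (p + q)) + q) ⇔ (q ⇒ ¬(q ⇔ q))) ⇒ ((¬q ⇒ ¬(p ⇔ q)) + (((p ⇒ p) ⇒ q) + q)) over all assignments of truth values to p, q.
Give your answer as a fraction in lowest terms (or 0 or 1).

Take p = 1/2, q = 1/2:
p + p = 1/2 + 1/2 = 1/2
p + q = 1/2 + 1/2 = 1/2
(p + p) + (p + q) = 1/2 + 1/2 = 1/2
((p + p) + (p + q)) + q = 1/2 + 1/2 = 1/2
q ⇔ q = 1/2 ⇔ 1/2 = 1
¬(q ⇔ q) = ¬1 = 0
q ⇒ ¬(q ⇔ q) = 1/2 ⇒ 0 = 1/2
(((p + p) + (p + q)) + q) ⇔ (q ⇒ ¬(q ⇔ q)) = 1/2 ⇔ 1/2 = 1
¬q = ¬1/2 = 1/2
p ⇔ q = 1/2 ⇔ 1/2 = 1
¬(p ⇔ q) = ¬1 = 0
¬q ⇒ ¬(p ⇔ q) = 1/2 ⇒ 0 = 1/2
p ⇒ p = 1/2 ⇒ 1/2 = 1
(p ⇒ p) ⇒ q = 1 ⇒ 1/2 = 1/2
((p ⇒ p) ⇒ q) + q = 1/2 + 1/2 = 1/2
(¬q ⇒ ¬(p ⇔ q)) + (((p ⇒ p) ⇒ q) + q) = 1/2 + 1/2 = 1/2
((((p + p) + (p + q)) + q) ⇔ (q ⇒ ¬(q ⇔ q))) ⇒ ((¬q ⇒ ¬(p ⇔ q)) + (((p ⇒ p) ⇒ q) + q)) = 1 ⇒ 1/2 = 1/2
No assignment yields a value below 1/2, so this is the minimum.

1/2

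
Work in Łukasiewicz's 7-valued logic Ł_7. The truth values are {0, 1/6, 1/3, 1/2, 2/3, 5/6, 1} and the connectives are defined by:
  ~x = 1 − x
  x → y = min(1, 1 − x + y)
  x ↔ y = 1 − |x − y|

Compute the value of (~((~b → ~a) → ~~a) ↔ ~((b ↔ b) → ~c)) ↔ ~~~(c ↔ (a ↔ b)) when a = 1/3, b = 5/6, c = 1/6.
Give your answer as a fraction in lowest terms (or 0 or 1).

5/6

~b = ~5/6 = 1/6
~a = ~1/3 = 2/3
~b → ~a = 1/6 → 2/3 = 1
~a = ~1/3 = 2/3
~~a = ~2/3 = 1/3
(~b → ~a) → ~~a = 1 → 1/3 = 1/3
~((~b → ~a) → ~~a) = ~1/3 = 2/3
b ↔ b = 5/6 ↔ 5/6 = 1
~c = ~1/6 = 5/6
(b ↔ b) → ~c = 1 → 5/6 = 5/6
~((b ↔ b) → ~c) = ~5/6 = 1/6
~((~b → ~a) → ~~a) ↔ ~((b ↔ b) → ~c) = 2/3 ↔ 1/6 = 1/2
a ↔ b = 1/3 ↔ 5/6 = 1/2
c ↔ (a ↔ b) = 1/6 ↔ 1/2 = 2/3
~(c ↔ (a ↔ b)) = ~2/3 = 1/3
~~(c ↔ (a ↔ b)) = ~1/3 = 2/3
~~~(c ↔ (a ↔ b)) = ~2/3 = 1/3
(~((~b → ~a) → ~~a) ↔ ~((b ↔ b) → ~c)) ↔ ~~~(c ↔ (a ↔ b)) = 1/2 ↔ 1/3 = 5/6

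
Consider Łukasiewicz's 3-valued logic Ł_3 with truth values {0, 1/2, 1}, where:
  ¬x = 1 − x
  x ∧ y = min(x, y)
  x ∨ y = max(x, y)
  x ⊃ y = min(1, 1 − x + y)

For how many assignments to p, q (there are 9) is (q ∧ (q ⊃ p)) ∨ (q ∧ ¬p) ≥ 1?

p = 0, q = 0 ↦ 0  <
p = 0, q = 1/2 ↦ 1/2  <
p = 0, q = 1 ↦ 1  ≥
p = 1/2, q = 0 ↦ 0  <
p = 1/2, q = 1/2 ↦ 1/2  <
p = 1/2, q = 1 ↦ 1/2  <
p = 1, q = 0 ↦ 0  <
p = 1, q = 1/2 ↦ 1/2  <
p = 1, q = 1 ↦ 1  ≥
So 2 of the 9 assignments meet the threshold.

2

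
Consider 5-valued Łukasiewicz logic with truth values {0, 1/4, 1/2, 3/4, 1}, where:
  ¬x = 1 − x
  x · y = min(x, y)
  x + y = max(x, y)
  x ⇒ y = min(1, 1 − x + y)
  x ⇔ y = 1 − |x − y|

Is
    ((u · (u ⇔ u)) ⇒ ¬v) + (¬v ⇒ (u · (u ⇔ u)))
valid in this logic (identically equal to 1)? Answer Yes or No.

At u = 0, v = 1/2, for instance:
u ⇔ u = 0 ⇔ 0 = 1
u · (u ⇔ u) = 0 · 1 = 0
¬v = ¬1/2 = 1/2
(u · (u ⇔ u)) ⇒ ¬v = 0 ⇒ 1/2 = 1
¬v ⇒ (u · (u ⇔ u)) = 1/2 ⇒ 0 = 1/2
((u · (u ⇔ u)) ⇒ ¬v) + (¬v ⇒ (u · (u ⇔ u))) = 1 + 1/2 = 1
and checking the remaining 24 assignments likewise gives ≥ 1 in every case.

Yes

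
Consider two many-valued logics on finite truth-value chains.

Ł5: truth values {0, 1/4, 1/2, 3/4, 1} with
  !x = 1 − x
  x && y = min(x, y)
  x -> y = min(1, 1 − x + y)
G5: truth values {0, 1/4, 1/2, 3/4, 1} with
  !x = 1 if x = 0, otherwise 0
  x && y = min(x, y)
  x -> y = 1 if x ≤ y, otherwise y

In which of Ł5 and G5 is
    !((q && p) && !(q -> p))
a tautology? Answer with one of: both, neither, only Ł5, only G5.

In Ł5: at p = 1/4, q = 1/2 the value is 3/4 — not a tautology.
In G5: every assignment gives 1 — tautology.

only G5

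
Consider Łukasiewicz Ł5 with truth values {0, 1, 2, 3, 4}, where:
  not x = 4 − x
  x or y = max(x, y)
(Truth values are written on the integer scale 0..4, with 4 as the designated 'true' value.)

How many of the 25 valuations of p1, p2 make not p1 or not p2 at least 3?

value 4: 9 assignments (counts)
value 3: 7 assignments (counts)
value 2: 5 assignments
value 1: 3 assignments
value 0: 1 assignment
So 16 of the 25 assignments meet the threshold.

16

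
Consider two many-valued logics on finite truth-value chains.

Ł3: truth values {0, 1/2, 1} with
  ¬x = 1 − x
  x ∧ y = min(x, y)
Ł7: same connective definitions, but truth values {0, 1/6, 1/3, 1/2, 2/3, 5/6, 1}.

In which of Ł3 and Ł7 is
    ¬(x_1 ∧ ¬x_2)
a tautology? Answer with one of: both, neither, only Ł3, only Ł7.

neither

In Ł3: at x_1 = 1/2, x_2 = 0 the value is 1/2 — not a tautology.
In Ł7: at x_1 = 1/6, x_2 = 0 the value is 5/6 — not a tautology.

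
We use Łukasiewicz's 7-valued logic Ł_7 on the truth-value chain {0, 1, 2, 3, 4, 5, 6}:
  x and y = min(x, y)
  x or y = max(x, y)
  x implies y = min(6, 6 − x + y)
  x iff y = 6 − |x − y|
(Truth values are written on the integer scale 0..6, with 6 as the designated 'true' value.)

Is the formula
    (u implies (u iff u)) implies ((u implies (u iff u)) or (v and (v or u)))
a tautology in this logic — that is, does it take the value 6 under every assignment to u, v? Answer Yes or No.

At u = 1, v = 2, for instance:
u iff u = 1 iff 1 = 6
u implies (u iff u) = 1 implies 6 = 6
v or u = 2 or 1 = 2
v and (v or u) = 2 and 2 = 2
(u implies (u iff u)) or (v and (v or u)) = 6 or 2 = 6
(u implies (u iff u)) implies ((u implies (u iff u)) or (v and (v or u))) = 6 implies 6 = 6
and checking the remaining 48 assignments likewise gives ≥ 6 in every case.

Yes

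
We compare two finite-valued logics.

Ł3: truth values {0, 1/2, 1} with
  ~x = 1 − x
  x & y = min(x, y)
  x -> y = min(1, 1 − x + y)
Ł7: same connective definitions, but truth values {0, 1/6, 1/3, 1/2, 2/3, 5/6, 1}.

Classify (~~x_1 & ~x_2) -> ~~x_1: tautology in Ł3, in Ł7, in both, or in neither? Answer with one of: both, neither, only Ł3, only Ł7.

both

In Ł3: every assignment gives 1 — tautology.
In Ł7: every assignment gives 1 — tautology.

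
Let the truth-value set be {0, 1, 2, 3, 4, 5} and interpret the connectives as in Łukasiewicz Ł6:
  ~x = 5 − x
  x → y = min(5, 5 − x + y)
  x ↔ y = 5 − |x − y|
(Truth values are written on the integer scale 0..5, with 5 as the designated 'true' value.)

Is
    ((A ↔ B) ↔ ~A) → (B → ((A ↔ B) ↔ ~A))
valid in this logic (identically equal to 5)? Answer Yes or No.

Yes

At A = 4, B = 2, for instance:
A ↔ B = 4 ↔ 2 = 3
~A = ~4 = 1
(A ↔ B) ↔ ~A = 3 ↔ 1 = 3
B → ((A ↔ B) ↔ ~A) = 2 → 3 = 5
((A ↔ B) ↔ ~A) → (B → ((A ↔ B) ↔ ~A)) = 3 → 5 = 5
and checking the remaining 35 assignments likewise gives ≥ 5 in every case.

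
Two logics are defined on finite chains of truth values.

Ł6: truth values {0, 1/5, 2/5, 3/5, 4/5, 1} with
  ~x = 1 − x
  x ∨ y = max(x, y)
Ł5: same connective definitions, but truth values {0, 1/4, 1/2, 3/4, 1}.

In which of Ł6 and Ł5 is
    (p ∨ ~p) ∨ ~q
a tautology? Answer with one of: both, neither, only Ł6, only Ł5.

neither

In Ł6: at p = 1/5, q = 1/5 the value is 4/5 — not a tautology.
In Ł5: at p = 1/4, q = 1/4 the value is 3/4 — not a tautology.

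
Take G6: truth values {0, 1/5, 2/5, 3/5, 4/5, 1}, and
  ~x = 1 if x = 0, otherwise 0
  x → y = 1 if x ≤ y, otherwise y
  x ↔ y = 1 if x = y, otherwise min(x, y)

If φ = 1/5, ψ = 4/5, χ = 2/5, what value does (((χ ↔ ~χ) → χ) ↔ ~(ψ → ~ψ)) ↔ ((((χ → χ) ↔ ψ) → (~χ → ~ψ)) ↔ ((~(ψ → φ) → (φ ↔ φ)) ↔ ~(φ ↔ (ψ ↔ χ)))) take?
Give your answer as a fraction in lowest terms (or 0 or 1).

0

~χ = ~2/5 = 0
χ ↔ ~χ = 2/5 ↔ 0 = 0
(χ ↔ ~χ) → χ = 0 → 2/5 = 1
~ψ = ~4/5 = 0
ψ → ~ψ = 4/5 → 0 = 0
~(ψ → ~ψ) = ~0 = 1
((χ ↔ ~χ) → χ) ↔ ~(ψ → ~ψ) = 1 ↔ 1 = 1
χ → χ = 2/5 → 2/5 = 1
(χ → χ) ↔ ψ = 1 ↔ 4/5 = 4/5
~χ = ~2/5 = 0
~ψ = ~4/5 = 0
~χ → ~ψ = 0 → 0 = 1
((χ → χ) ↔ ψ) → (~χ → ~ψ) = 4/5 → 1 = 1
ψ → φ = 4/5 → 1/5 = 1/5
~(ψ → φ) = ~1/5 = 0
φ ↔ φ = 1/5 ↔ 1/5 = 1
~(ψ → φ) → (φ ↔ φ) = 0 → 1 = 1
ψ ↔ χ = 4/5 ↔ 2/5 = 2/5
φ ↔ (ψ ↔ χ) = 1/5 ↔ 2/5 = 1/5
~(φ ↔ (ψ ↔ χ)) = ~1/5 = 0
(~(ψ → φ) → (φ ↔ φ)) ↔ ~(φ ↔ (ψ ↔ χ)) = 1 ↔ 0 = 0
(((χ → χ) ↔ ψ) → (~χ → ~ψ)) ↔ ((~(ψ → φ) → (φ ↔ φ)) ↔ ~(φ ↔ (ψ ↔ χ))) = 1 ↔ 0 = 0
(((χ ↔ ~χ) → χ) ↔ ~(ψ → ~ψ)) ↔ ((((χ → χ) ↔ ψ) → (~χ → ~ψ)) ↔ ((~(ψ → φ) → (φ ↔ φ)) ↔ ~(φ ↔ (ψ ↔ χ)))) = 1 ↔ 0 = 0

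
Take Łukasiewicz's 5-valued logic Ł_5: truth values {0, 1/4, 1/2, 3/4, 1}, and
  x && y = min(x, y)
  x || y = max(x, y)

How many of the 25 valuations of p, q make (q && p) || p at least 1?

value 1: 5 assignments (counts)
value 3/4: 5 assignments
value 1/2: 5 assignments
value 1/4: 5 assignments
value 0: 5 assignments
So 5 of the 25 assignments meet the threshold.

5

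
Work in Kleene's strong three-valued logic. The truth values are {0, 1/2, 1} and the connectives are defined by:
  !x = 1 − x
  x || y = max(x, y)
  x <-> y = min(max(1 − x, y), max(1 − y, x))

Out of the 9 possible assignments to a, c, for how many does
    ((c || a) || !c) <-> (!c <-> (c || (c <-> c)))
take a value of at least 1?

a = 0, c = 0 ↦ 1  ≥
a = 0, c = 1/2 ↦ 1/2  <
a = 0, c = 1 ↦ 0  <
a = 1/2, c = 0 ↦ 1  ≥
a = 1/2, c = 1/2 ↦ 1/2  <
a = 1/2, c = 1 ↦ 0  <
a = 1, c = 0 ↦ 1  ≥
a = 1, c = 1/2 ↦ 1/2  <
a = 1, c = 1 ↦ 0  <
So 3 of the 9 assignments meet the threshold.

3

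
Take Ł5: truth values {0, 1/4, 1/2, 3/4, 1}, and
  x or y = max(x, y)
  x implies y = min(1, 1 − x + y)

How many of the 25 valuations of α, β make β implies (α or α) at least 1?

value 1: 15 assignments (counts)
value 3/4: 4 assignments
value 1/2: 3 assignments
value 1/4: 2 assignments
value 0: 1 assignment
So 15 of the 25 assignments meet the threshold.

15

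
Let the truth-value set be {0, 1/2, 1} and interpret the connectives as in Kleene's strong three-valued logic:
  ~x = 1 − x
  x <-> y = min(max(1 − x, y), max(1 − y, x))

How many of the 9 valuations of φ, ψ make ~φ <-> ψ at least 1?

2

φ = 0, ψ = 0 ↦ 0  <
φ = 0, ψ = 1/2 ↦ 1/2  <
φ = 0, ψ = 1 ↦ 1  ≥
φ = 1/2, ψ = 0 ↦ 1/2  <
φ = 1/2, ψ = 1/2 ↦ 1/2  <
φ = 1/2, ψ = 1 ↦ 1/2  <
φ = 1, ψ = 0 ↦ 1  ≥
φ = 1, ψ = 1/2 ↦ 1/2  <
φ = 1, ψ = 1 ↦ 0  <
So 2 of the 9 assignments meet the threshold.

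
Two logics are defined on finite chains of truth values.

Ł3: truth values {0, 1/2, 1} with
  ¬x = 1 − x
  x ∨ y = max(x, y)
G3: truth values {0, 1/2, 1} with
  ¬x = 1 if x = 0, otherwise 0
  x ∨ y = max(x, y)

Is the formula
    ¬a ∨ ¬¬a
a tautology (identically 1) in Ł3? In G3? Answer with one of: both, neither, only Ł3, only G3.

only G3

In Ł3: at a = 1/2 the value is 1/2 — not a tautology.
In G3: every assignment gives 1 — tautology.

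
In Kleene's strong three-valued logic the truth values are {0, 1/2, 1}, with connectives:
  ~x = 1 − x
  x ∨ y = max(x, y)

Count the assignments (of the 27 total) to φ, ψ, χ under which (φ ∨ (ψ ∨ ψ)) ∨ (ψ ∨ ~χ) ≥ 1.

19

value 1: 19 assignments (counts)
value 1/2: 7 assignments
value 0: 1 assignment
So 19 of the 27 assignments meet the threshold.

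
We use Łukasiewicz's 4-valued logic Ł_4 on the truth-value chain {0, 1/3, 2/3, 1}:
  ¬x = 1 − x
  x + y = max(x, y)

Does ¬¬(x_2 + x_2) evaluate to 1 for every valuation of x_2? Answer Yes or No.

Counterexample: take x_2 = 0.
x_2 + x_2 = 0 + 0 = 0
¬(x_2 + x_2) = ¬0 = 1
¬¬(x_2 + x_2) = ¬1 = 0
This gives 0 ≠ 1.

No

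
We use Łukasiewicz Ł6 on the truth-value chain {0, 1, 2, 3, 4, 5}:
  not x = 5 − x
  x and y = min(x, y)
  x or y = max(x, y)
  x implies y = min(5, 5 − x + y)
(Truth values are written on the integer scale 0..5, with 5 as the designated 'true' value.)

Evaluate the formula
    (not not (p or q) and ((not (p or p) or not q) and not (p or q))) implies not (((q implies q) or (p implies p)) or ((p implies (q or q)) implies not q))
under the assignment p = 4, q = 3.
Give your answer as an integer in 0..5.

4

p or q = 4 or 3 = 4
not (p or q) = not 4 = 1
not not (p or q) = not 1 = 4
p or p = 4 or 4 = 4
not (p or p) = not 4 = 1
not q = not 3 = 2
not (p or p) or not q = 1 or 2 = 2
p or q = 4 or 3 = 4
not (p or q) = not 4 = 1
(not (p or p) or not q) and not (p or q) = 2 and 1 = 1
not not (p or q) and ((not (p or p) or not q) and not (p or q)) = 4 and 1 = 1
q implies q = 3 implies 3 = 5
p implies p = 4 implies 4 = 5
(q implies q) or (p implies p) = 5 or 5 = 5
q or q = 3 or 3 = 3
p implies (q or q) = 4 implies 3 = 4
not q = not 3 = 2
(p implies (q or q)) implies not q = 4 implies 2 = 3
((q implies q) or (p implies p)) or ((p implies (q or q)) implies not q) = 5 or 3 = 5
not (((q implies q) or (p implies p)) or ((p implies (q or q)) implies not q)) = not 5 = 0
(not not (p or q) and ((not (p or p) or not q) and not (p or q))) implies not (((q implies q) or (p implies p)) or ((p implies (q or q)) implies not q)) = 1 implies 0 = 4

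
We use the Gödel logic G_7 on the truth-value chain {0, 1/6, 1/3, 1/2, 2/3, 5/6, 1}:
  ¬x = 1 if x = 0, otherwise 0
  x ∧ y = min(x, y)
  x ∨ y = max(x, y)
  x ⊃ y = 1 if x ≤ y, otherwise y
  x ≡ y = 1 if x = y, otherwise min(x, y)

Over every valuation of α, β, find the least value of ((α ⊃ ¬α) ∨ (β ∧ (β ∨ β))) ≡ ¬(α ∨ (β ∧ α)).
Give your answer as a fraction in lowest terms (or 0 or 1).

0

Take α = 1/6, β = 1/6:
¬α = ¬1/6 = 0
α ⊃ ¬α = 1/6 ⊃ 0 = 0
β ∨ β = 1/6 ∨ 1/6 = 1/6
β ∧ (β ∨ β) = 1/6 ∧ 1/6 = 1/6
(α ⊃ ¬α) ∨ (β ∧ (β ∨ β)) = 0 ∨ 1/6 = 1/6
β ∧ α = 1/6 ∧ 1/6 = 1/6
α ∨ (β ∧ α) = 1/6 ∨ 1/6 = 1/6
¬(α ∨ (β ∧ α)) = ¬1/6 = 0
((α ⊃ ¬α) ∨ (β ∧ (β ∨ β))) ≡ ¬(α ∨ (β ∧ α)) = 1/6 ≡ 0 = 0
No assignment yields a value below 0, so this is the minimum.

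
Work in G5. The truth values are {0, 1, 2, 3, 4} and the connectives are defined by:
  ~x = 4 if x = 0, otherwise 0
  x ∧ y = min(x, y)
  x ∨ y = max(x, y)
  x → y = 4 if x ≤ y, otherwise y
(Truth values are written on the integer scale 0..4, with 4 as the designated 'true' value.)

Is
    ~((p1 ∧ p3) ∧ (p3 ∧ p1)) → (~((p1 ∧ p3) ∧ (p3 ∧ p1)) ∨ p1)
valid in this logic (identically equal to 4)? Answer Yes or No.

Yes

At p1 = 3, p3 = 0, for instance:
p1 ∧ p3 = 3 ∧ 0 = 0
p3 ∧ p1 = 0 ∧ 3 = 0
(p1 ∧ p3) ∧ (p3 ∧ p1) = 0 ∧ 0 = 0
~((p1 ∧ p3) ∧ (p3 ∧ p1)) = ~0 = 4
~((p1 ∧ p3) ∧ (p3 ∧ p1)) ∨ p1 = 4 ∨ 3 = 4
~((p1 ∧ p3) ∧ (p3 ∧ p1)) → (~((p1 ∧ p3) ∧ (p3 ∧ p1)) ∨ p1) = 4 → 4 = 4
and checking the remaining 24 assignments likewise gives ≥ 4 in every case.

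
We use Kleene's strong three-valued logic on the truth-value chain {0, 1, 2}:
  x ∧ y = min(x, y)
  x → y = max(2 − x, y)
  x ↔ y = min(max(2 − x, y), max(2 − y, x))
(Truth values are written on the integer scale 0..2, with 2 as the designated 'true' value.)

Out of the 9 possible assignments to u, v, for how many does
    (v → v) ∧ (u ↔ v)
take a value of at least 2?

2

u = 0, v = 0 ↦ 2  ≥
u = 0, v = 1 ↦ 1  <
u = 0, v = 2 ↦ 0  <
u = 1, v = 0 ↦ 1  <
u = 1, v = 1 ↦ 1  <
u = 1, v = 2 ↦ 1  <
u = 2, v = 0 ↦ 0  <
u = 2, v = 1 ↦ 1  <
u = 2, v = 2 ↦ 2  ≥
So 2 of the 9 assignments meet the threshold.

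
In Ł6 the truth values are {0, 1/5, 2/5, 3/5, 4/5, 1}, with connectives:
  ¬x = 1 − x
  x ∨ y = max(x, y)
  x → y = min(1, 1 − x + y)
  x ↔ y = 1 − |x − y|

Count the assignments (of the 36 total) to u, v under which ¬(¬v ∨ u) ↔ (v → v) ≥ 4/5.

4

value 1: 1 assignment (counts)
value 4/5: 3 assignments (counts)
value 3/5: 5 assignments
value 2/5: 7 assignments
value 1/5: 9 assignments
value 0: 11 assignments
So 4 of the 36 assignments meet the threshold.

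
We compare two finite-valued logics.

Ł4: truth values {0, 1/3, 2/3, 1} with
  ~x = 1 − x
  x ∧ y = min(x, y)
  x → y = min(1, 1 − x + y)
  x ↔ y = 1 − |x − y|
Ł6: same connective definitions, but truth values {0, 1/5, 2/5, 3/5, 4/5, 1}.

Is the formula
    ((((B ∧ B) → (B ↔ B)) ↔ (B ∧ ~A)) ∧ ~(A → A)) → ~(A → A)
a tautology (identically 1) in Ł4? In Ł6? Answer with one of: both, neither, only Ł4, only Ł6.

In Ł4: every assignment gives 1 — tautology.
In Ł6: every assignment gives 1 — tautology.

both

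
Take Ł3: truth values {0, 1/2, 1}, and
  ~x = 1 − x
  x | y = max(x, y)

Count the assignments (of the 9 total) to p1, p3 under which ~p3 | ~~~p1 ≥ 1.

5

p1 = 0, p3 = 0 ↦ 1  ≥
p1 = 0, p3 = 1/2 ↦ 1  ≥
p1 = 0, p3 = 1 ↦ 1  ≥
p1 = 1/2, p3 = 0 ↦ 1  ≥
p1 = 1/2, p3 = 1/2 ↦ 1/2  <
p1 = 1/2, p3 = 1 ↦ 1/2  <
p1 = 1, p3 = 0 ↦ 1  ≥
p1 = 1, p3 = 1/2 ↦ 1/2  <
p1 = 1, p3 = 1 ↦ 0  <
So 5 of the 9 assignments meet the threshold.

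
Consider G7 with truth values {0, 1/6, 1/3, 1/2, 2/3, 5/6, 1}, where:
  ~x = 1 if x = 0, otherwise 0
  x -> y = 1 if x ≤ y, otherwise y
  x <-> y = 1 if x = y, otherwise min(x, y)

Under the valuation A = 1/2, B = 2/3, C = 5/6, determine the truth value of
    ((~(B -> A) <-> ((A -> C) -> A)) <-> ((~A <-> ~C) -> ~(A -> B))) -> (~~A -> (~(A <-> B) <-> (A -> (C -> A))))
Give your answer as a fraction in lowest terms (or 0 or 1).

B -> A = 2/3 -> 1/2 = 1/2
~(B -> A) = ~1/2 = 0
A -> C = 1/2 -> 5/6 = 1
(A -> C) -> A = 1 -> 1/2 = 1/2
~(B -> A) <-> ((A -> C) -> A) = 0 <-> 1/2 = 0
~A = ~1/2 = 0
~C = ~5/6 = 0
~A <-> ~C = 0 <-> 0 = 1
A -> B = 1/2 -> 2/3 = 1
~(A -> B) = ~1 = 0
(~A <-> ~C) -> ~(A -> B) = 1 -> 0 = 0
(~(B -> A) <-> ((A -> C) -> A)) <-> ((~A <-> ~C) -> ~(A -> B)) = 0 <-> 0 = 1
~A = ~1/2 = 0
~~A = ~0 = 1
A <-> B = 1/2 <-> 2/3 = 1/2
~(A <-> B) = ~1/2 = 0
C -> A = 5/6 -> 1/2 = 1/2
A -> (C -> A) = 1/2 -> 1/2 = 1
~(A <-> B) <-> (A -> (C -> A)) = 0 <-> 1 = 0
~~A -> (~(A <-> B) <-> (A -> (C -> A))) = 1 -> 0 = 0
((~(B -> A) <-> ((A -> C) -> A)) <-> ((~A <-> ~C) -> ~(A -> B))) -> (~~A -> (~(A <-> B) <-> (A -> (C -> A)))) = 1 -> 0 = 0

0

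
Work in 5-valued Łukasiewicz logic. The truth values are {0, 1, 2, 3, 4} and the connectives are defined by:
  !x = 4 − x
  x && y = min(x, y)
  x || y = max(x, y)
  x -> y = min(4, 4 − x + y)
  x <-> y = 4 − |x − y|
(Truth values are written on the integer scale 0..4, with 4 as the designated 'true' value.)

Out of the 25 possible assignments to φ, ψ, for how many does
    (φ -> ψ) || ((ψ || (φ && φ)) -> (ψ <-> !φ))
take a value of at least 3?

24

value 4: 22 assignments (counts)
value 3: 2 assignments (counts)
value 2: 1 assignment
So 24 of the 25 assignments meet the threshold.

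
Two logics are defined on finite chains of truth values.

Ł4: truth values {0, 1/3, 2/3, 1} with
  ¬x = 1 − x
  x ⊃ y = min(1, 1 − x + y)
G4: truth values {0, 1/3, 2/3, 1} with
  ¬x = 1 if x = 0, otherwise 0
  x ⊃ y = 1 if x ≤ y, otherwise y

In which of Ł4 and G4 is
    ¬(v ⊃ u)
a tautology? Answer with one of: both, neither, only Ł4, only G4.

neither

In Ł4: at u = 0, v = 0 the value is 0 — not a tautology.
In G4: at u = 0, v = 0 the value is 0 — not a tautology.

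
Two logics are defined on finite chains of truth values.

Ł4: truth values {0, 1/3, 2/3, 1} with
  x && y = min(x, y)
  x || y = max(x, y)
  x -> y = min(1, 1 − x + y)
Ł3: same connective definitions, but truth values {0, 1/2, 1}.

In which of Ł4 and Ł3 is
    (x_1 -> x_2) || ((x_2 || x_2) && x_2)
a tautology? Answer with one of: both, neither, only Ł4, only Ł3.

neither

In Ł4: at x_1 = 1/3, x_2 = 0 the value is 2/3 — not a tautology.
In Ł3: at x_1 = 1/2, x_2 = 0 the value is 1/2 — not a tautology.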